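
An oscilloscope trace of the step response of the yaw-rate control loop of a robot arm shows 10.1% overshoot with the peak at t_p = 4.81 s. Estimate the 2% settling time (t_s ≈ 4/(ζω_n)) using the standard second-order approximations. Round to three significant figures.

From the overshoot, ζ = −ln(OS)/√(π²+ln²(OS)) = 0.589.
t_p = π/ω_d ⇒ ω_d = 0.653 rad/s; then ω_n = ω_d/√(1−ζ²) = 0.809 rad/s.
t_s ≈ 4/(ζω_n) = 4/(0.589·0.809) = 8.39 s.

t_s ≈ 8.39 s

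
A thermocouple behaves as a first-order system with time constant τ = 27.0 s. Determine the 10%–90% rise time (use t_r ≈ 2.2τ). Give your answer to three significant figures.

t_r ≈ 2.2τ = 59.4 s.

t_r ≈ 59.4 s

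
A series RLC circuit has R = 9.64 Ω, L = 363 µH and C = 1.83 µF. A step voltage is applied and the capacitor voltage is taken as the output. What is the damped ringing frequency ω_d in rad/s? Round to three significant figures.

For a series RLC circuit (capacitor voltage as output), ω_n = 1/√(LC) = 1/√(363 µH · 1.83 µF) = 38800 rad/s.
ζ = (R/2)·√(C/L) = (9.64/2)·√(1.83 µF/363 µH) = 0.342.
The damped frequency ω_d = ω_n√(1−ζ²) = 36500 rad/s.

ω_d ≈ 36500 rad/s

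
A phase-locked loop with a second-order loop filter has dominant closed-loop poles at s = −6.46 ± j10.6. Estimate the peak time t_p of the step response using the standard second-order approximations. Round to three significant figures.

t_p = π/ω_d with ω_d = 10.6 (the imaginary part), so t_p = 0.296 s.

t_p ≈ 0.296 s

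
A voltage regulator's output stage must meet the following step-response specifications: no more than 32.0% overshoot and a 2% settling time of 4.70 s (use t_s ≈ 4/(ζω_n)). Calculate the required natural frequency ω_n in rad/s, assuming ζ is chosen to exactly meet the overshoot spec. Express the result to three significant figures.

ω_n ≈ 2.50 rad/s

ζ = −ln(OS)/√(π² + (ln OS)²). With OS = 0.320, ln OS = −1.139 and ζ = 1.139/3.342 = 0.341.
From t_s ≈ 4/(ζω_n): ω_n = 4/(ζ·t_s) = 4/(0.341·4.70) = 2.50 rad/s.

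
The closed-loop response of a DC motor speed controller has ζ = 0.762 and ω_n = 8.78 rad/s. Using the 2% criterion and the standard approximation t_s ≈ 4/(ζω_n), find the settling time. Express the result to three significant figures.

t_s ≈ 4/(ζω_n) = 4/(0.762 × 8.78) = 0.598 s.

t_s ≈ 0.598 s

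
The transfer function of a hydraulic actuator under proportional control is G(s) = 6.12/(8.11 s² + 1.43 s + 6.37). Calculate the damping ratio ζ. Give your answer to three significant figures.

ζ ≈ 0.0995

Dividing through by 8.11: denominator becomes s² + 0.1763 s + 0.7855.
So ω_n = √0.7855 = 0.886 rad/s and ζ = 0.1763/(2·0.886) = 0.0995.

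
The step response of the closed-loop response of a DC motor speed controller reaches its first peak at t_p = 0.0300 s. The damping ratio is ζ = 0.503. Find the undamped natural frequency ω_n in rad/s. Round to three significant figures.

Peak time t_p = π/ω_d, so ω_d = π/t_p = π/0.0300 = 105 rad/s.
ω_n = ω_d/√(1−ζ²) = 105/√0.747 = 121 rad/s.

ω_n ≈ 121 rad/s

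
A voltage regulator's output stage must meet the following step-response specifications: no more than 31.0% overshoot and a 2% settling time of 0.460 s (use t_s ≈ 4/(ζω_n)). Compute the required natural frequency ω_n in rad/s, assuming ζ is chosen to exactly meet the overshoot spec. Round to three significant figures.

ζ = −ln(OS)/√(π² + (ln OS)²). With OS = 0.310, ln OS = −1.171 and ζ = 1.171/3.353 = 0.349.
From t_s ≈ 4/(ζω_n): ω_n = 4/(ζ·t_s) = 4/(0.349·0.460) = 24.9 rad/s.

ω_n ≈ 24.9 rad/s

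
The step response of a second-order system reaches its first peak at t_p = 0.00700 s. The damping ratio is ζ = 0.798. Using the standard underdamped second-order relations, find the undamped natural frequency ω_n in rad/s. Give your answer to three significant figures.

Peak time t_p = π/ω_d, so ω_d = π/t_p = π/0.00700 = 449 rad/s.
ω_n = ω_d/√(1−ζ²) = 449/√0.363 = 745 rad/s.

ω_n ≈ 745 rad/s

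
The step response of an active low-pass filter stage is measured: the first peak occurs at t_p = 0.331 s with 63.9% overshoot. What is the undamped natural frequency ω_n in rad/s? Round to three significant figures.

ω_n ≈ 9.59 rad/s

From the overshoot, ζ = −ln(OS)/√(π²+ln²(OS)) = 0.141.
t_p = π/ω_d ⇒ ω_d = 9.49 rad/s; then ω_n = ω_d/√(1−ζ²) = 9.59 rad/s.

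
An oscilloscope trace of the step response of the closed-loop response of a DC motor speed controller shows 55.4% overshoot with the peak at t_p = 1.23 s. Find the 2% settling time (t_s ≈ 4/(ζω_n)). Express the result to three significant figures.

t_s ≈ 8.33 s

From the overshoot, ζ = −ln(OS)/√(π²+ln²(OS)) = 0.185.
From t_p = π/ω_d, ω_d = π/1.23 = 2.55 rad/s, so ω_n = ω_d/√(1−ζ²) = 2.60 rad/s.
t_s ≈ 4/(ζω_n) = 4/(0.185·2.60) = 8.33 s.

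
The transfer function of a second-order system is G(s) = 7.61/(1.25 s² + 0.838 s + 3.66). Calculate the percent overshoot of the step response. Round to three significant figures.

Dividing through by 1.25: denominator becomes s² + 0.6704 s + 2.928.
So ω_n = √2.928 = 1.71 rad/s and ζ = 0.6704/(2·1.71) = 0.196.
%OS = 100 e^{−πζ/√(1−ζ²)} with ζ = 0.196 gives 53.4%.

%OS ≈ 53.4%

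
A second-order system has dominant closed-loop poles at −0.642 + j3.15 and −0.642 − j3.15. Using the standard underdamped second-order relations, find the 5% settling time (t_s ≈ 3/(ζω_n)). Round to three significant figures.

For poles at −σ ± jω_d, ζω_n = σ = 0.642, so t_s ≈ 3/σ = 4.67 s.

t_s ≈ 4.67 s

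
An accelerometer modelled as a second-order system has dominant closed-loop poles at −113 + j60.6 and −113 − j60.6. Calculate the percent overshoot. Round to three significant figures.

|pole| = ω_n = √(113² + 60.6²) = 128 rad/s; ζ = cos θ = σ/ω_n = 0.881.
%OS = 100 e^{−πζ/√(1−ζ²)} with ζ = 0.881 gives 0.286%.

%OS ≈ 0.286%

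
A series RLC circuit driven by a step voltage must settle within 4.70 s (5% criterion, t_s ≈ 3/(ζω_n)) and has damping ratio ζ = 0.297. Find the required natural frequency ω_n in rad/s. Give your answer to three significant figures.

ω_n ≈ 2.15 rad/s

Rearranging t_s ≈ 3/(ζω_n) gives ω_n = 3/(ζ·t_s) = 3/(0.297 × 4.70) = 2.15 rad/s.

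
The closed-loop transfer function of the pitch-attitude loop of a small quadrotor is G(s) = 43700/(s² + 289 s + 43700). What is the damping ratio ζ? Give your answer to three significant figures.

ζ ≈ 0.691

Matching coefficients with s² + 2ζω_n s + ω_n² gives ω_n² = 43700 ⇒ ω_n = 209 rad/s, and ζ = 289/(2ω_n) = 0.691.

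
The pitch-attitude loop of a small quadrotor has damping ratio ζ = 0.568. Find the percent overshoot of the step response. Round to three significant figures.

%OS ≈ 11.4%

For an underdamped second-order system, %OS = 100·exp(−πζ/√(1−ζ²)).
πζ/√(1−ζ²) = π·0.568/√(1−0.323) = 2.168, so %OS = 100·e^(−2.168) = 11.4%.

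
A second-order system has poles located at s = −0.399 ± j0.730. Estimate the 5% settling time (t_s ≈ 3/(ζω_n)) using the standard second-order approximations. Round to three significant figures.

t_s ≈ 7.52 s

For poles at −σ ± jω_d, ζω_n = σ = 0.399, so t_s ≈ 3/σ = 7.52 s.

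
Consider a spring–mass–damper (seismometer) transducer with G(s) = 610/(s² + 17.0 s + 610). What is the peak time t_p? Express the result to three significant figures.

t_p ≈ 0.135 s

Matching coefficients with s² + 2ζω_n s + ω_n² gives ω_n² = 610 ⇒ ω_n = 24.7 rad/s, and ζ = 17.0/(2ω_n) = 0.344.
ω_d = 24.7·√(1 − 0.344²) = 23.2 rad/s. Then t_p = π/ω_d = 0.135 s.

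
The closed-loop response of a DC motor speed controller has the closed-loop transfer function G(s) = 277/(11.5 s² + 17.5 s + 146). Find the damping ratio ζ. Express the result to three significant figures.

Dividing through by 11.5: denominator becomes s² + 1.522 s + 12.70.
So ω_n = √12.70 = 3.56 rad/s and ζ = 1.522/(2·3.56) = 0.214.

ζ ≈ 0.214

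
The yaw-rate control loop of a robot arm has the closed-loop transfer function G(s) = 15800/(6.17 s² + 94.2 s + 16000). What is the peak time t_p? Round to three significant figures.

t_p ≈ 0.0624 s

Dividing through by 6.17: denominator becomes s² + 15.27 s + 2593.
So ω_n = √2593 = 50.9 rad/s and ζ = 15.27/(2·50.9) = 0.150.
The damped frequency ω_d = ω_n√(1−ζ²) = 50.3 rad/s. t_p = π/ω_d = 0.0624 s.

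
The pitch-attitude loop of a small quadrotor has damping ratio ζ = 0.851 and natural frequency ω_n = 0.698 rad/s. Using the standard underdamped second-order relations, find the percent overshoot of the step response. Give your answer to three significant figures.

%OS ≈ 0.615%

For an underdamped second-order system, %OS = 100·exp(−πζ/√(1−ζ²)).
πζ/√(1−ζ²) = π·0.851/√(1−0.724) = 5.091, so %OS = 100·e^(−5.091) = 0.615%.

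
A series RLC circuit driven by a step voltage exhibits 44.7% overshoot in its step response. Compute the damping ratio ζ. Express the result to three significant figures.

ζ = −ln(OS)/√(π² + (ln OS)²). With OS = 0.447, ln OS = −0.8052 and ζ = 0.8052/3.243 = 0.248.

ζ ≈ 0.248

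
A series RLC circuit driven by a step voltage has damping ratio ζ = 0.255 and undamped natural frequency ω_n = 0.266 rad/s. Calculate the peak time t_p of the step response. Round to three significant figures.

The damped frequency is ω_d = ω_n√(1−ζ²) = 0.266·√(1−0.0650) = 0.257 rad/s.
Peak time t_p = π/ω_d = π/0.257 = 12.2 s.

t_p ≈ 12.2 s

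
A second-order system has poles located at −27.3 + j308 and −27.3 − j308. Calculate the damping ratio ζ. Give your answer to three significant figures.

With σ = 27.3, ω_d = 308: ω_n = √(σ²+ω_d²) = 309 rad/s, ζ = σ/ω_n = 0.0883.

ζ ≈ 0.0883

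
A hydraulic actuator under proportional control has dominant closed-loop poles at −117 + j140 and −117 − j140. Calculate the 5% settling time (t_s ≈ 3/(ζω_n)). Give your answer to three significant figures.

t_s ≈ 0.0256 s

For poles at −σ ± jω_d, ζω_n = σ = 117, so t_s ≈ 3/σ = 0.0256 s.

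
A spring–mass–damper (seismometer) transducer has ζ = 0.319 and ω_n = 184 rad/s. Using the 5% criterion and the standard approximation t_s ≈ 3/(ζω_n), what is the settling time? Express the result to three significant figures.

t_s ≈ 3/(ζω_n) = 3/(0.319 × 184) = 0.0511 s.

t_s ≈ 0.0511 s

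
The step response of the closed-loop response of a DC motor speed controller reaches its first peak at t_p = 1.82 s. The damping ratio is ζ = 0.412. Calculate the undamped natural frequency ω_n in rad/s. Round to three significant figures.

ω_n ≈ 1.89 rad/s

Peak time t_p = π/ω_d, so ω_d = π/t_p = π/1.82 = 1.73 rad/s.
ω_n = ω_d/√(1−ζ²) = 1.73/√0.830 = 1.89 rad/s.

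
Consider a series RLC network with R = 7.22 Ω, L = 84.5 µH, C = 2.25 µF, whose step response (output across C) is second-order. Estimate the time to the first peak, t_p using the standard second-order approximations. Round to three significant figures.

For a series RLC circuit (capacitor voltage as output), ω_n = 1/√(LC) = 1/√(84.5 µH · 2.25 µF) = 72500 rad/s.
ζ = (R/2)·√(C/L) = (7.22/2)·√(2.25 µF/84.5 µH) = 0.589.
The damped frequency ω_d = ω_n√(1−ζ²) = 58600 rad/s. t_p = π/ω_d = 0.0000536 s.

t_p ≈ 0.0000536 s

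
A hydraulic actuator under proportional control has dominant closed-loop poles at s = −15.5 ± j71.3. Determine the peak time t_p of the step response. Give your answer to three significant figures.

t_p = π/ω_d with ω_d = 71.3 (the imaginary part), so t_p = 0.0441 s.

t_p ≈ 0.0441 s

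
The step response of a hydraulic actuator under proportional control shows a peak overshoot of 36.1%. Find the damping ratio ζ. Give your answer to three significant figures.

ζ ≈ 0.308

Inverting the overshoot relation: ζ = |ln 0.361|/√(π² + ln²0.361) = 0.308.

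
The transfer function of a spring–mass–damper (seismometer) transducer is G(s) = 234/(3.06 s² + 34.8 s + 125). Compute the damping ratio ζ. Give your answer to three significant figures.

ζ ≈ 0.890

Dividing through by 3.06: denominator becomes s² + 11.37 s + 40.85.
So ω_n = √40.85 = 6.39 rad/s and ζ = 11.37/(2·6.39) = 0.890.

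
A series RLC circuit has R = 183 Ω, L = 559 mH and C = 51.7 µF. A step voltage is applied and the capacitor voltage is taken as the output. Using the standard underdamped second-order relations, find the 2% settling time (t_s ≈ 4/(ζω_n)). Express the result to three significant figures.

t_s ≈ 0.0244 s

For a series RLC circuit (capacitor voltage as output), ω_n = 1/√(LC) = 1/√(559 mH · 51.7 µF) = 186 rad/s.
ζ = (R/2)·√(C/L) = (183/2)·√(51.7 µF/559 mH) = 0.880.
t_s ≈ 4/(ζω_n) = 0.0244 s.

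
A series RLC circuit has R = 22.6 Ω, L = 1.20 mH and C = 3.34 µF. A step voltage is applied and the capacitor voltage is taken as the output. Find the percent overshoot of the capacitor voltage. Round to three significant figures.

For a series RLC circuit (capacitor voltage as output), ω_n = 1/√(LC) = 1/√(1.20 mH · 3.34 µF) = 15800 rad/s.
ζ = (R/2)·√(C/L) = (22.6/2)·√(3.34 µF/1.20 mH) = 0.596.
Overshoot: exp(−π·0.596/√(1−0.596²)) = 0.0970, i.e. 9.70%.

%OS ≈ 9.70%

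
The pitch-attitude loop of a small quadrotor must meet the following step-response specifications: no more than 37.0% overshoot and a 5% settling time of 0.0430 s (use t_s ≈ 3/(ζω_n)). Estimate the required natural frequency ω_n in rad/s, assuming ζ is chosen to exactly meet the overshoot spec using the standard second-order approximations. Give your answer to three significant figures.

From %OS = 100·exp(−πζ/√(1−ζ²)), invert to get ζ = −ln(OS)/√(π² + ln²(OS)) with OS = 0.370.
−ln 0.370 = 0.9943, so ζ = 0.9943/√(π² + 0.9885) = 0.302.
From t_s ≈ 3/(ζω_n): ω_n = 3/(ζ·t_s) = 3/(0.302·0.0430) = 231 rad/s.

ω_n ≈ 231 rad/s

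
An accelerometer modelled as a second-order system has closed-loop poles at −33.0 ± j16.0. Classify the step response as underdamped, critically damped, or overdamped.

Since the poles form a complex-conjugate pair with nonzero imaginary part, the response is underdamped.

underdamped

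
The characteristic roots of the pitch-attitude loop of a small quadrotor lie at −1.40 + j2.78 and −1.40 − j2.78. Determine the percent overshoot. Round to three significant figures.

|pole| = ω_n = √(1.40² + 2.78²) = 3.11 rad/s; ζ = cos θ = σ/ω_n = 0.450.
%OS = 100 e^{−πζ/√(1−ζ²)} with ζ = 0.450 gives 20.6%.

%OS ≈ 20.6%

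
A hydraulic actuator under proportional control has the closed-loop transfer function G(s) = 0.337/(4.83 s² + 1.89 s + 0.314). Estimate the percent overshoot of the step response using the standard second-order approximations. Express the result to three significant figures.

%OS ≈ 2.33%

Dividing through by 4.83: denominator becomes s² + 0.3913 s + 0.06501.
So ω_n = √0.06501 = 0.255 rad/s and ζ = 0.3913/(2·0.255) = 0.767.
%OS = 100·exp(−πζ/√(1−ζ²)) = 2.33%.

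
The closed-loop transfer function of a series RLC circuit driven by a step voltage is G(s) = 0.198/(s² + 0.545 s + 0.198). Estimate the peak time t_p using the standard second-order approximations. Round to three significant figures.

Comparing the denominator to s² + 2ζω_n s + ω_n²: ω_n = √0.198 = 0.445 rad/s, and 2ζω_n = 0.545 so ζ = 0.545/(2·0.445) = 0.612.
The damped frequency ω_d = ω_n√(1−ζ²) = 0.352 rad/s. Then t_p = π/ω_d = 8.93 s.

t_p ≈ 8.93 s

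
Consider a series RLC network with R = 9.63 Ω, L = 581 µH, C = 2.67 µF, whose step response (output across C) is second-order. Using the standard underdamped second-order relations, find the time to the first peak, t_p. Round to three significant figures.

For a series RLC circuit (capacitor voltage as output), ω_n = 1/√(LC) = 1/√(581 µH · 2.67 µF) = 25400 rad/s.
ζ = (R/2)·√(C/L) = (9.63/2)·√(2.67 µF/581 µH) = 0.326.
ω_d = 25400·√(1 − 0.326²) = 24000 rad/s. t_p = π/ω_d = 0.000131 s.

t_p ≈ 0.000131 s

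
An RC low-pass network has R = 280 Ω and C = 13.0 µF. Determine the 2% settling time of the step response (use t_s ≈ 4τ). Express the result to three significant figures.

t_s ≈ 0.0146 s

τ = RC = 280 × 13.0 µF = 0.00364 s.
t_s ≈ 4τ = 0.0146 s.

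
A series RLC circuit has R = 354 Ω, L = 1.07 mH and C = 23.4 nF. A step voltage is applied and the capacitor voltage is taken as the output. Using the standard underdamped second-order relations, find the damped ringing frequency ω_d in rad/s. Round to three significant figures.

For a series RLC circuit (capacitor voltage as output), ω_n = 1/√(LC) = 1/√(1.07 mH · 23.4 nF) = 200000 rad/s.
ζ = (R/2)·√(C/L) = (354/2)·√(23.4 nF/1.07 mH) = 0.828.
ω_d = ω_n√(1−ζ²) = 112000 rad/s.

ω_d ≈ 112000 rad/s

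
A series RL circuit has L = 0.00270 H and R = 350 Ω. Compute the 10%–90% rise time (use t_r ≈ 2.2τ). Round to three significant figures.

t_r ≈ 0.0000170 s

τ = L/R = 0.00270/350 = 0.00000771 s.
t_r ≈ 2.2τ = 0.0000170 s.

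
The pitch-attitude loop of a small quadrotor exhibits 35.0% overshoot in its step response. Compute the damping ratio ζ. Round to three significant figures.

From %OS = 100·exp(−πζ/√(1−ζ²)), invert to get ζ = −ln(OS)/√(π² + ln²(OS)) with OS = 0.350.
−ln 0.350 = 1.050, so ζ = 1.050/√(π² + 1.102) = 0.317.

ζ ≈ 0.317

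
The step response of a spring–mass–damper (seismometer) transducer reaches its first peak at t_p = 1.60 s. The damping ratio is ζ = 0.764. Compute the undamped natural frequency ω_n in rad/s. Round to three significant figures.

ω_n ≈ 3.04 rad/s

Peak time t_p = π/ω_d, so ω_d = π/t_p = π/1.60 = 1.96 rad/s.
ω_n = ω_d/√(1−ζ²) = 1.96/√0.416 = 3.04 rad/s.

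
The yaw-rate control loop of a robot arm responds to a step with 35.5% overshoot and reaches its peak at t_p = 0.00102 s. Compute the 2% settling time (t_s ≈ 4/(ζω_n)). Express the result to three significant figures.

t_s ≈ 0.00394 s

From the overshoot, ζ = −ln(OS)/√(π²+ln²(OS)) = 0.313.
From t_p = π/ω_d, ω_d = π/0.00102 = 3080 rad/s, so ω_n = ω_d/√(1−ζ²) = 3240 rad/s.
t_s ≈ 4/(ζω_n) = 4/(0.313·3240) = 0.00394 s.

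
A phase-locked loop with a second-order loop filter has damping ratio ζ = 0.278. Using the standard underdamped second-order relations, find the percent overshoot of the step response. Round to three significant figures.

%OS ≈ 40.3%

For an underdamped second-order system, %OS = 100·exp(−πζ/√(1−ζ²)).
πζ/√(1−ζ²) = π·0.278/√(1−0.0773) = 0.9092, so %OS = 100·e^(−0.9092) = 40.3%.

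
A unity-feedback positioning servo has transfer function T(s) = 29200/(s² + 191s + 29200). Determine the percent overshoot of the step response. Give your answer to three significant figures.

%OS ≈ 12.0%

Comparing the denominator to s² + 2ζω_n s + ω_n²: ω_n = √29200 = 171 rad/s, and 2ζω_n = 191 so ζ = 191/(2·171) = 0.559.
Overshoot: exp(−π·0.559/√(1−0.559²)) = 0.120, i.e. 12.0%.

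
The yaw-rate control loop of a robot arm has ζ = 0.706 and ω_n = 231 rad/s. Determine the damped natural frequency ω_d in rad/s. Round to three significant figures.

ω_d = ω_n√(1−ζ²) = 231·√0.502 = 164 rad/s.

ω_d ≈ 164 rad/s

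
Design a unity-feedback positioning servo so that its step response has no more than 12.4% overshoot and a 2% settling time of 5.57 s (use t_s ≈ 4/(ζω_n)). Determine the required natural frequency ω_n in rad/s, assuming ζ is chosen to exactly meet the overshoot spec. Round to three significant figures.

ζ = −ln(OS)/√(π² + (ln OS)²). With OS = 0.124, ln OS = −2.087 and ζ = 2.087/3.772 = 0.553.
From t_s ≈ 4/(ζω_n): ω_n = 4/(ζ·t_s) = 4/(0.553·5.57) = 1.30 rad/s.

ω_n ≈ 1.30 rad/s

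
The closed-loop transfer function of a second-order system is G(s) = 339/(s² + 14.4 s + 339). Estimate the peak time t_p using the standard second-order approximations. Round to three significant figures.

t_p ≈ 0.185 s

ω_n = √339 = 18.4 rad/s; ζ = 14.4/(2·18.4) = 0.391.
The damped frequency ω_d = ω_n√(1−ζ²) = 16.9 rad/s. Then t_p = π/ω_d = 0.185 s.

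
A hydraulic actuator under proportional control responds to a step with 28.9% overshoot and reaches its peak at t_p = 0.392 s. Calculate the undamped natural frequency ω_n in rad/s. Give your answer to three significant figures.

From the overshoot, ζ = −ln(OS)/√(π²+ln²(OS)) = 0.367.
From t_p = π/ω_d, ω_d = π/0.392 = 8.01 rad/s, so ω_n = ω_d/√(1−ζ²) = 8.62 rad/s.

ω_n ≈ 8.62 rad/s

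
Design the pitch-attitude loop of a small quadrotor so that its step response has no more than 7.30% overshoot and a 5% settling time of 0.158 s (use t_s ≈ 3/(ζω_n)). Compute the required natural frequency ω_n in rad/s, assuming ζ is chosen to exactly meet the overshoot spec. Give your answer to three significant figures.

ω_n ≈ 29.7 rad/s

Inverting the overshoot relation: ζ = |ln 0.0730|/√(π² + ln²0.0730) = 0.640.
Then ω_n = 3/(ζ t_s) = 3/(0.640 × 0.158) = 29.7 rad/s.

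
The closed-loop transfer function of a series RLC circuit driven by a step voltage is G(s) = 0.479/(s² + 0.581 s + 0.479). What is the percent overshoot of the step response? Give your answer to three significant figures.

Matching coefficients with s² + 2ζω_n s + ω_n² gives ω_n² = 0.479 ⇒ ω_n = 0.692 rad/s, and ζ = 0.581/(2ω_n) = 0.420.
%OS = 100·exp(−πζ/√(1−ζ²)) = 23.4%.

%OS ≈ 23.4%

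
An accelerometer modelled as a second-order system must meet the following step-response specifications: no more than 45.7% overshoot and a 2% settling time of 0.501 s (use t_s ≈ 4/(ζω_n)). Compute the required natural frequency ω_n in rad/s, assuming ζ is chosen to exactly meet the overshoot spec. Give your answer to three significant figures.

From %OS = 100·exp(−πζ/√(1−ζ²)), invert to get ζ = −ln(OS)/√(π² + ln²(OS)) with OS = 0.457.
−ln 0.457 = 0.7831, so ζ = 0.7831/√(π² + 0.6132) = 0.242.
Then ω_n = 4/(ζ t_s) = 4/(0.242 × 0.501) = 33.0 rad/s.

ω_n ≈ 33.0 rad/s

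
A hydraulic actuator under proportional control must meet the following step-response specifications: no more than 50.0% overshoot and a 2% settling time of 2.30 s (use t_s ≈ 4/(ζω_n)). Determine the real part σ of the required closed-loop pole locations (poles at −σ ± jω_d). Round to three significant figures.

The settling-time spec alone fixes σ = ζω_n = 4/t_s = 4/2.30 = 1.74.
(Overshoot then fixes ζ = 0.215 and hence ω_d = σ·√(1−ζ²)/ζ = 7.88 rad/s.)

σ ≈ 1.74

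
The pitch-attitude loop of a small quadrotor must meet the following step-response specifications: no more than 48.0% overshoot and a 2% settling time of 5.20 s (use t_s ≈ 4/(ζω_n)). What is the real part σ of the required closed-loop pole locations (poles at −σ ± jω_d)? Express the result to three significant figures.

σ ≈ 0.769

The settling-time spec alone fixes σ = ζω_n = 4/t_s = 4/5.20 = 0.769.
(Overshoot then fixes ζ = 0.228 and hence ω_d = σ·√(1−ζ²)/ζ = 3.29 rad/s.)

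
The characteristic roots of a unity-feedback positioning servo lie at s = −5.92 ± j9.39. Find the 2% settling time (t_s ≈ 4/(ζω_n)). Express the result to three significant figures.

For poles at −σ ± jω_d, ζω_n = σ = 5.92, so t_s ≈ 4/σ = 0.676 s.

t_s ≈ 0.676 s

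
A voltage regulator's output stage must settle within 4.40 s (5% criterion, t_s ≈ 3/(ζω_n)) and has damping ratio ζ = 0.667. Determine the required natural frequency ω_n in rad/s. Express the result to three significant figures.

ω_n ≈ 1.02 rad/s

Rearranging t_s ≈ 3/(ζω_n) gives ω_n = 3/(ζ·t_s) = 3/(0.667 × 4.40) = 1.02 rad/s.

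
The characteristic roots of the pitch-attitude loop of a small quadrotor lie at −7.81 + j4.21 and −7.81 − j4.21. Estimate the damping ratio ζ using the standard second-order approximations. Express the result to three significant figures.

|pole| = ω_n = √(7.81² + 4.21²) = 8.87 rad/s; ζ = cos θ = σ/ω_n = 0.880.

ζ ≈ 0.880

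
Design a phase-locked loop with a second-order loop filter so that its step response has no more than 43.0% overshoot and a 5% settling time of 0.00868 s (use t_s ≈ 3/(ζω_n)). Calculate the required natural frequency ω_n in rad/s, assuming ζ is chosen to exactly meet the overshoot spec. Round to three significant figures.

ω_n ≈ 1330 rad/s

From %OS = 100·exp(−πζ/√(1−ζ²)), invert to get ζ = −ln(OS)/√(π² + ln²(OS)) with OS = 0.430.
−ln 0.430 = 0.8440, so ζ = 0.8440/√(π² + 0.7123) = 0.259.
Then ω_n = 3/(ζ t_s) = 3/(0.259 × 0.00868) = 1330 rad/s.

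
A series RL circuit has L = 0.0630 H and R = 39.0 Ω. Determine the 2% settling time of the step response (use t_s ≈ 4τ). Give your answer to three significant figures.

τ = L/R = 0.0630/39.0 = 0.00162 s.
t_s ≈ 4τ = 0.00646 s.

t_s ≈ 0.00646 s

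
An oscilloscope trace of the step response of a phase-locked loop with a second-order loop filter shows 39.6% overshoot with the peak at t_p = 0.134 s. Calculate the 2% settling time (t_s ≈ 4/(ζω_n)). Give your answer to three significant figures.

t_s ≈ 0.579 s

The overshoot fixes ζ = −ln(OS)/√(π²+ln²(OS)) = 0.283.
t_p = π/ω_d ⇒ ω_d = 23.4 rad/s; then ω_n = ω_d/√(1−ζ²) = 24.4 rad/s.
t_s ≈ 4/(ζω_n) = 4/(0.283·24.4) = 0.579 s.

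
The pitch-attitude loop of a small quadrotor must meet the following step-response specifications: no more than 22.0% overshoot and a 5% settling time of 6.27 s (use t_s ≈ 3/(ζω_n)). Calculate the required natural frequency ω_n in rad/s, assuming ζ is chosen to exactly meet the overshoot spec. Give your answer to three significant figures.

ζ = −ln(OS)/√(π² + (ln OS)²). With OS = 0.220, ln OS = −1.514 and ζ = 1.514/3.487 = 0.434.
Then ω_n = 3/(ζ t_s) = 3/(0.434 × 6.27) = 1.10 rad/s.

ω_n ≈ 1.10 rad/s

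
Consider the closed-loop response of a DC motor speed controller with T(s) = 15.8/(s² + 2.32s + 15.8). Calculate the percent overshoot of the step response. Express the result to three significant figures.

ω_n = √15.8 = 3.97 rad/s; ζ = 2.32/(2·3.97) = 0.292.
%OS = 100 e^{−πζ/√(1−ζ²)} with ζ = 0.292 gives 38.3%.

%OS ≈ 38.3%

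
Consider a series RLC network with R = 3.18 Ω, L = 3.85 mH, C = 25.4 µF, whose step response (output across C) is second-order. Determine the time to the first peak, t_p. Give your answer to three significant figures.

t_p ≈ 0.000991 s

For a series RLC circuit (capacitor voltage as output), ω_n = 1/√(LC) = 1/√(3.85 mH · 25.4 µF) = 3200 rad/s.
ζ = (R/2)·√(C/L) = (3.18/2)·√(25.4 µF/3.85 mH) = 0.129.
The damped frequency ω_d = ω_n√(1−ζ²) = 3170 rad/s. t_p = π/ω_d = 0.000991 s.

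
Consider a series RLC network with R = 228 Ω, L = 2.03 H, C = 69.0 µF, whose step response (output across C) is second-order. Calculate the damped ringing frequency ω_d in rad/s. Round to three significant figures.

ω_d ≈ 63.1 rad/s

For a series RLC circuit (capacitor voltage as output), ω_n = 1/√(LC) = 1/√(2.03 H · 69.0 µF) = 84.5 rad/s.
ζ = (R/2)·√(C/L) = (228/2)·√(69.0 µF/2.03 H) = 0.665.
ω_d = ω_n√(1−ζ²) = 63.1 rad/s.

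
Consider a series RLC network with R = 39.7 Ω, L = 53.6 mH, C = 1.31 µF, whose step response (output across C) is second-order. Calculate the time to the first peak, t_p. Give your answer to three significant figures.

For a series RLC circuit (capacitor voltage as output), ω_n = 1/√(LC) = 1/√(53.6 mH · 1.31 µF) = 3770 rad/s.
ζ = (R/2)·√(C/L) = (39.7/2)·√(1.31 µF/53.6 mH) = 0.0981.
ω_d = 3770·√(1 − 0.0981²) = 3760 rad/s. t_p = π/ω_d = 0.000837 s.

t_p ≈ 0.000837 s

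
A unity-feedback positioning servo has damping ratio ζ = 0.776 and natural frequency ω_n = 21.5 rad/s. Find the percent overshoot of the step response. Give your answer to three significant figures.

For an underdamped second-order system, %OS = 100·exp(−πζ/√(1−ζ²)).
πζ/√(1−ζ²) = π·0.776/√(1−0.602) = 3.865, so %OS = 100·e^(−3.865) = 2.10%.

%OS ≈ 2.10%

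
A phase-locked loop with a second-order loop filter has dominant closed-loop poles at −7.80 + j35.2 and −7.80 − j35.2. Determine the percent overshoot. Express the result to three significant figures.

%OS ≈ 49.9%

|pole| = ω_n = √(7.80² + 35.2²) = 36.1 rad/s; ζ = cos θ = σ/ω_n = 0.216.
%OS = 100·exp(−πζ/√(1−ζ²)) = 49.9%.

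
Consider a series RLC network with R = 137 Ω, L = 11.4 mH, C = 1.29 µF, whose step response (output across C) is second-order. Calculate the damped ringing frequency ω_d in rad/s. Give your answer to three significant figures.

For a series RLC circuit (capacitor voltage as output), ω_n = 1/√(LC) = 1/√(11.4 mH · 1.29 µF) = 8250 rad/s.
ζ = (R/2)·√(C/L) = (137/2)·√(1.29 µF/11.4 mH) = 0.729.
ω_d = ω_n√(1−ζ²) = 5650 rad/s.

ω_d ≈ 5650 rad/s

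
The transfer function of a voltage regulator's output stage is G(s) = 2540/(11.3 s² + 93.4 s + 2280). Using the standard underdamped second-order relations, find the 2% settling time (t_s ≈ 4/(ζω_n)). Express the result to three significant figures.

t_s ≈ 0.968 s

Dividing through by 11.3: denominator becomes s² + 8.265 s + 201.8.
So ω_n = √201.8 = 14.2 rad/s and ζ = 8.265/(2·14.2) = 0.291.
t_s ≈ 4/(ζω_n) = 0.968 s.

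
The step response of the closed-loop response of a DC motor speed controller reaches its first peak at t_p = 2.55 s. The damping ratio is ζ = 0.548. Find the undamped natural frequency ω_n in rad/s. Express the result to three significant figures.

Peak time t_p = π/ω_d, so ω_d = π/t_p = π/2.55 = 1.23 rad/s.
ω_n = ω_d/√(1−ζ²) = 1.23/√0.700 = 1.47 rad/s.

ω_n ≈ 1.47 rad/s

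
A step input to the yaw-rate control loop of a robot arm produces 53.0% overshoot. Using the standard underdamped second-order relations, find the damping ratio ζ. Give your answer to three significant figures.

ζ ≈ 0.198

Inverting the overshoot relation: ζ = |ln 0.530|/√(π² + ln²0.530) = 0.198.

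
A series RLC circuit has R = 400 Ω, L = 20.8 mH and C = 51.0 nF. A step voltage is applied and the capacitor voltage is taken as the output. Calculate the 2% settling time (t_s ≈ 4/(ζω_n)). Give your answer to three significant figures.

t_s ≈ 0.000416 s

For a series RLC circuit (capacitor voltage as output), ω_n = 1/√(LC) = 1/√(20.8 mH · 51.0 nF) = 30700 rad/s.
ζ = (R/2)·√(C/L) = (400/2)·√(51.0 nF/20.8 mH) = 0.313.
t_s ≈ 4/(ζω_n) = 0.000416 s.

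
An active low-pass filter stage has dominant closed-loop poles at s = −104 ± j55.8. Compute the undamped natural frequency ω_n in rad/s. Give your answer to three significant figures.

ω_n ≈ 118 rad/s

|pole| = ω_n = √(104² + 55.8²) = 118 rad/s; ζ = cos θ = σ/ω_n = 0.881.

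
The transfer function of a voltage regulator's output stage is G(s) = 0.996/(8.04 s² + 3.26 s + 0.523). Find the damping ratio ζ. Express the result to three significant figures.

Dividing through by 8.04: denominator becomes s² + 0.4055 s + 0.06505.
So ω_n = √0.06505 = 0.255 rad/s and ζ = 0.4055/(2·0.255) = 0.795.

ζ ≈ 0.795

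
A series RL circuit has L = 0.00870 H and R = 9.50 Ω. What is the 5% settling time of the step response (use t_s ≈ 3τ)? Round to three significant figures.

τ = L/R = 0.00870/9.50 = 0.000916 s.
t_s ≈ 3τ = 0.00275 s.

t_s ≈ 0.00275 s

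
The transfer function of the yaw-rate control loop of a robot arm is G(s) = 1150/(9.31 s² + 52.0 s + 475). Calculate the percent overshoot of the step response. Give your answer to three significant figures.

Dividing through by 9.31: denominator becomes s² + 5.585 s + 51.02.
So ω_n = √51.02 = 7.14 rad/s and ζ = 5.585/(2·7.14) = 0.391.
Overshoot: exp(−π·0.391/√(1−0.391²)) = 0.263, i.e. 26.3%.

%OS ≈ 26.3%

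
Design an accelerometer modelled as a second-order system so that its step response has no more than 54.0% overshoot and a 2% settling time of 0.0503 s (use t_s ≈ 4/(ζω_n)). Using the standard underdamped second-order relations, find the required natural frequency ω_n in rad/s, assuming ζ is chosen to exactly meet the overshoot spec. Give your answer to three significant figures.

Inverting the overshoot relation: ζ = |ln 0.540|/√(π² + ln²0.540) = 0.192.
From t_s ≈ 4/(ζω_n): ω_n = 4/(ζ·t_s) = 4/(0.192·0.0503) = 413 rad/s.

ω_n ≈ 413 rad/s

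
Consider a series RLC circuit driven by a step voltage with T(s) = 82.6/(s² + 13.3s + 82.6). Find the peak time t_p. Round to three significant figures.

t_p ≈ 0.507 s

ω_n = √82.6 = 9.09 rad/s; ζ = 13.3/(2·9.09) = 0.732.
The damped frequency ω_d = ω_n√(1−ζ²) = 6.19 rad/s. Then t_p = π/ω_d = 0.507 s.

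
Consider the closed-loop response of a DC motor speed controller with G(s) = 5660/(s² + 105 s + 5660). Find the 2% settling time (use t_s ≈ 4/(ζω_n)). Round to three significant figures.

Comparing the denominator to s² + 2ζω_n s + ω_n²: ω_n = √5660 = 75.2 rad/s, and 2ζω_n = 105 so ζ = 105/(2·75.2) = 0.698.
t_s ≈ 4/(ζω_n) = 4/(0.698·75.2) = 0.0762 s.

t_s ≈ 0.0762 s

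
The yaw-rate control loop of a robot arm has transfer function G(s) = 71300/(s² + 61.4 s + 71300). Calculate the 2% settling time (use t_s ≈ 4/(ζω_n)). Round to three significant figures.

Comparing the denominator to s² + 2ζω_n s + ω_n²: ω_n = √71300 = 267 rad/s, and 2ζω_n = 61.4 so ζ = 61.4/(2·267) = 0.115.
t_s ≈ 4/(ζω_n) = 4/(0.115·267) = 0.130 s.

t_s ≈ 0.130 s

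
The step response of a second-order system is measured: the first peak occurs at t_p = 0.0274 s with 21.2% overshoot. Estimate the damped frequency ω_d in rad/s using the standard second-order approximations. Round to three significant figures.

t_p = π/ω_d, so ω_d = π/0.0274 = 115 rad/s.

ω_d ≈ 115 rad/s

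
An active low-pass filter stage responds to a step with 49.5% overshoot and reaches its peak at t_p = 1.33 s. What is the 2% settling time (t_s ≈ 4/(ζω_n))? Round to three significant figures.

t_s ≈ 7.57 s

From the overshoot, ζ = −ln(OS)/√(π²+ln²(OS)) = 0.218.
t_p = π/ω_d ⇒ ω_d = 2.36 rad/s; then ω_n = ω_d/√(1−ζ²) = 2.42 rad/s.
t_s ≈ 4/(ζω_n) = 4/(0.218·2.42) = 7.57 s.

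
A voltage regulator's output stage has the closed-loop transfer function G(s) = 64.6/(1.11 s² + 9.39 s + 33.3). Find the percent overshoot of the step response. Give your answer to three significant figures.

Dividing through by 1.11: denominator becomes s² + 8.459 s + 30.00.
So ω_n = √30.00 = 5.48 rad/s and ζ = 8.459/(2·5.48) = 0.772.
%OS = 100 e^{−πζ/√(1−ζ²)} with ζ = 0.772 gives 2.20%.

%OS ≈ 2.20%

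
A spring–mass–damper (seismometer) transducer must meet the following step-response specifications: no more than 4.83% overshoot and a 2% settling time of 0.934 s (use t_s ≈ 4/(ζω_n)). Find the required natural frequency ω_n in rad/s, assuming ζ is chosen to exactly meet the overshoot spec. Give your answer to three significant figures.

From %OS = 100·exp(−πζ/√(1−ζ²)), invert to get ζ = −ln(OS)/√(π² + ln²(OS)) with OS = 0.0483.
−ln 0.0483 = 3.030, so ζ = 3.030/√(π² + 9.183) = 0.694.
Then ω_n = 4/(ζ t_s) = 4/(0.694 × 0.934) = 6.17 rad/s.

ω_n ≈ 6.17 rad/s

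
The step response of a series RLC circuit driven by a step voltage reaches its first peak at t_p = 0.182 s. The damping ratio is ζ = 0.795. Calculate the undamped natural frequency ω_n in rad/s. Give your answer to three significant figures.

Peak time t_p = π/ω_d, so ω_d = π/t_p = π/0.182 = 17.3 rad/s.
ω_n = ω_d/√(1−ζ²) = 17.3/√0.368 = 28.5 rad/s.

ω_n ≈ 28.5 rad/s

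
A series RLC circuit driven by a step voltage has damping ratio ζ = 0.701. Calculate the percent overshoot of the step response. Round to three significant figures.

For an underdamped second-order system, %OS = 100·exp(−πζ/√(1−ζ²)).
πζ/√(1−ζ²) = π·0.701/√(1−0.491) = 3.088, so %OS = 100·e^(−3.088) = 4.56%.

%OS ≈ 4.56%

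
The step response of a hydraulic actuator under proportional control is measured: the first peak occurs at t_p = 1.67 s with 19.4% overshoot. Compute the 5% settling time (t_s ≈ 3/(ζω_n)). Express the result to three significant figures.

t_s ≈ 3.06 s

From the overshoot, ζ = −ln(OS)/√(π²+ln²(OS)) = 0.463.
From t_p = π/ω_d, ω_d = π/1.67 = 1.88 rad/s, so ω_n = ω_d/√(1−ζ²) = 2.12 rad/s.
t_s ≈ 3/(ζω_n) = 3/(0.463·2.12) = 3.06 s.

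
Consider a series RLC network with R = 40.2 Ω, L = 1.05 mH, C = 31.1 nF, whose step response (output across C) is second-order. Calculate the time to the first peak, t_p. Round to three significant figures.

For a series RLC circuit (capacitor voltage as output), ω_n = 1/√(LC) = 1/√(1.05 mH · 31.1 nF) = 175000 rad/s.
ζ = (R/2)·√(C/L) = (40.2/2)·√(31.1 nF/1.05 mH) = 0.109.
The damped frequency ω_d = ω_n√(1−ζ²) = 174000 rad/s. t_p = π/ω_d = 0.0000181 s.

t_p ≈ 0.0000181 s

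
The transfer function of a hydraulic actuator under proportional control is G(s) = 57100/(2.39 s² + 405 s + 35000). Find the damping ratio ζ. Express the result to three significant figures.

Dividing through by 2.39: denominator becomes s² + 169.5 s + 14640.
So ω_n = √14640 = 121 rad/s and ζ = 169.5/(2·121) = 0.700.

ζ ≈ 0.700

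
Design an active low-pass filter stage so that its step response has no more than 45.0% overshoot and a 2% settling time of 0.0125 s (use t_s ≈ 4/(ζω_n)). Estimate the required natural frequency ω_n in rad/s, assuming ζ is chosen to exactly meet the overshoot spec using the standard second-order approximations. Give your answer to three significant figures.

From %OS = 100·exp(−πζ/√(1−ζ²)), invert to get ζ = −ln(OS)/√(π² + ln²(OS)) with OS = 0.450.
−ln 0.450 = 0.7985, so ζ = 0.7985/√(π² + 0.6376) = 0.246.
Then ω_n = 4/(ζ t_s) = 4/(0.246 × 0.0125) = 1300 rad/s.

ω_n ≈ 1300 rad/s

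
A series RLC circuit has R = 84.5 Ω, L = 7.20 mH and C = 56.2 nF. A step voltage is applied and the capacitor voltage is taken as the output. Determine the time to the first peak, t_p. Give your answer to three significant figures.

For a series RLC circuit (capacitor voltage as output), ω_n = 1/√(LC) = 1/√(7.20 mH · 56.2 nF) = 49700 rad/s.
ζ = (R/2)·√(C/L) = (84.5/2)·√(56.2 nF/7.20 mH) = 0.118.
ω_d = ω_n√(1−ζ²) = 49400 rad/s. t_p = π/ω_d = 0.0000636 s.

t_p ≈ 0.0000636 s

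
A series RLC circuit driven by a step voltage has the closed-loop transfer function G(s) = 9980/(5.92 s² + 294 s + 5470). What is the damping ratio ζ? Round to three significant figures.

ζ ≈ 0.817

Dividing through by 5.92: denominator becomes s² + 49.66 s + 924.0.
So ω_n = √924.0 = 30.4 rad/s and ζ = 49.66/(2·30.4) = 0.817.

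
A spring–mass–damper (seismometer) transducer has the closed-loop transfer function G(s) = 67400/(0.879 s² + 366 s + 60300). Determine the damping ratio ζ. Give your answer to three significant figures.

ζ ≈ 0.795

Dividing through by 0.879: denominator becomes s² + 416.4 s + 68600.
So ω_n = √68600 = 262 rad/s and ζ = 416.4/(2·262) = 0.795.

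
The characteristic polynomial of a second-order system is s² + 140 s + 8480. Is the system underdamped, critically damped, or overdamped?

underdamped

a² − 4b = 140² − 4·8480 < 0 (complex roots); the system is underdamped.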